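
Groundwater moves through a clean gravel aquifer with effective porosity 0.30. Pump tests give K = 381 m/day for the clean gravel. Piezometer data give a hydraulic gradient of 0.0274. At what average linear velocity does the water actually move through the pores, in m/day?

Hydraulic gradient i = 0.0274.
Darcy flux q = K · i = 381.0 × 0.02740 = 10.44 m/day.
Seepage velocity v = q / n_e = 10.44 / 0.30 = 34.80 m/day.

34.8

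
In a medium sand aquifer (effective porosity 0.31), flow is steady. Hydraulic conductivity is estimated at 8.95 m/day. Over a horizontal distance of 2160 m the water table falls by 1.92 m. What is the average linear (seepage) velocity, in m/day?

Hydraulic gradient i = Δh / L = 1.92 / 2160 = 0.0008889.
Darcy flux q = K · i = 8.950 × 0.0008889 = 0.007956 m/day.
Seepage velocity v = q / n_e = 0.007956 / 0.31 = 0.02566 m/day.

0.0257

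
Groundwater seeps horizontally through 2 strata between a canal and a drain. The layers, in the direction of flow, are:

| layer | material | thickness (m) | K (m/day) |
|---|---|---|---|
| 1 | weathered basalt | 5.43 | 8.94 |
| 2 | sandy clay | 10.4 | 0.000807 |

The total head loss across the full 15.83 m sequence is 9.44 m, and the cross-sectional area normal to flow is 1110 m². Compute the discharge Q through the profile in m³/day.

0.813

Flow is perpendicular to layering, so the layers act in series and the equivalent K is the thickness-weighted harmonic mean.
Total thickness L = 5.43 + 10.4 = 15.83 m.
Σ(b_i/K_i) = 5.43/8.94 + 10.4/0.000807 = 12888 d.
K_eq = L / Σ(b_i/K_i) = 15.83 / 12888 = 0.001228 m/day.
Q = K_eq · A · (Δh/L) = 0.001228 × 1110 × (9.44/15.83) = 0.8130 m³/day.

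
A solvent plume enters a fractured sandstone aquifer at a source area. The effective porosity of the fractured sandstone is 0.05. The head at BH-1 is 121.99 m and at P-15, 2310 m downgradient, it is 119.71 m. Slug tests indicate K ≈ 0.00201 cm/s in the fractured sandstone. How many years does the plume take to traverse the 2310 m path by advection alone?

Convert K: 0.00201 cm/s × 864 = 1.737 m/day.
Hydraulic gradient i = (121.99 − 119.71) / 2310 = 2.28 / 2310 = 0.0009870.
Darcy flux q = K · i = 1.737 × 0.0009870 = 0.001714 m/day.
Seepage velocity v = q / n_e = 0.001714 / 0.05 = 0.03428 m/day.
Travel time t = L / v = 2310 / 0.03428 = 67383 days = 184.5 years.

184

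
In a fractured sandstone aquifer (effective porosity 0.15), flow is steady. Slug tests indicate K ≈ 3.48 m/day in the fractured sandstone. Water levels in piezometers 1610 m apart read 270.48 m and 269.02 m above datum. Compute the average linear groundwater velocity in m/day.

Hydraulic gradient i = (270.48 − 269.02) / 1610 = 1.46 / 1610 = 0.0009068.
Darcy flux q = K · i = 3.480 × 0.0009068 = 0.003156 m/day.
Seepage velocity v = q / n_e = 0.003156 / 0.15 = 0.02104 m/day.

0.0210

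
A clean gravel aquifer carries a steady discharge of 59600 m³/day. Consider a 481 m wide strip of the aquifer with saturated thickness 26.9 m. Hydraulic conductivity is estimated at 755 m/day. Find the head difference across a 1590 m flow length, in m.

9.70

Cross-sectional area A = 481 × 26.9 = 12939 m².
From Q = K·A·i, i = Q / (K·A) = 59600 / (755.0 × 12939) = 0.006101.
Head loss Δh = i · L = 0.006101 × 1590 = 9.701 m.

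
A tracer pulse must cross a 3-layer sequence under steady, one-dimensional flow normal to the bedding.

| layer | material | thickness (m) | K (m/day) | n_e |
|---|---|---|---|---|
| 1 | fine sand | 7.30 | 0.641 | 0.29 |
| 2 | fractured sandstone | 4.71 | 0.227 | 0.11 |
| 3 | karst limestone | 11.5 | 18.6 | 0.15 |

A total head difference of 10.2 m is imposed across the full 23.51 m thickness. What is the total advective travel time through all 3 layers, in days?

14.0

With flow normal to the layers, continuity requires the same specific discharge q through every layer.
Σ(b_i/K_i) = 7.30/0.641 + 4.71/0.227 + 11.5/18.6 = 32.76 d.
q = Δh / Σ(b_i/K_i) = 10.2 / 32.76 = 0.3114 m/day.
In each layer the seepage velocity is v_i = q/n_i, so the layer transit time is t_i = b_i·n_i / q:
  layer 1 (fine sand): t_1 = 7.30 × 0.29 / 0.3114 = 6.798 d
  layer 2 (fractured sandstone): t_2 = 4.71 × 0.11 / 0.3114 = 1.664 d
  layer 3 (karst limestone): t_3 = 11.5 × 0.15 / 0.3114 = 5.540 d
Total t = Σ t_i = 14.00 days.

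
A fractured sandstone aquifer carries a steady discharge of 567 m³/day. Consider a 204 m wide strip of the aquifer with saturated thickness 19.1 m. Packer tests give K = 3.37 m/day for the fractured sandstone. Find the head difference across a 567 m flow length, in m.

Cross-sectional area A = 204 × 19.1 = 3896 m².
From Q = K·A·i, i = Q / (K·A) = 567 / (3.370 × 3896) = 0.04318.
Head loss Δh = i · L = 0.04318 × 567 = 24.48 m.

24.5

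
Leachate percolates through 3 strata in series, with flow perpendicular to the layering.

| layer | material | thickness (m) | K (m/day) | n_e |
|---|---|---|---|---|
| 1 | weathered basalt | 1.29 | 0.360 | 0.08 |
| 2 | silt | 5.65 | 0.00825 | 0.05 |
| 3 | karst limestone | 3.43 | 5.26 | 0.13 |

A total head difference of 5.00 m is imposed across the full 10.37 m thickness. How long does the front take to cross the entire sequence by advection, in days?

115

With flow normal to the layers, continuity requires the same specific discharge q through every layer.
Σ(b_i/K_i) = 1.29/0.360 + 5.65/0.00825 + 3.43/5.26 = 689.1 d.
q = Δh / Σ(b_i/K_i) = 5.00 / 689.1 = 0.007256 m/day.
In each layer the seepage velocity is v_i = q/n_i, so the layer transit time is t_i = b_i·n_i / q:
  layer 1 (weathered basalt): t_1 = 1.29 × 0.08 / 0.007256 = 14.22 d
  layer 2 (silt): t_2 = 5.65 × 0.05 / 0.007256 = 38.93 d
  layer 3 (karst limestone): t_3 = 3.43 × 0.13 / 0.007256 = 61.45 d
Total t = Σ t_i = 114.6 days.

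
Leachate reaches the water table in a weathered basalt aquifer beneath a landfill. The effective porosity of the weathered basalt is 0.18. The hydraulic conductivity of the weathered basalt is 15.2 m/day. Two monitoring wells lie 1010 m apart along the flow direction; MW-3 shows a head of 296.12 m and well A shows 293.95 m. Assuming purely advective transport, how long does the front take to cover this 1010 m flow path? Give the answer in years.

15.2

Hydraulic gradient i = (296.12 − 293.95) / 1010 = 2.17 / 1010 = 0.002149.
Darcy flux q = K · i = 15.20 × 0.002149 = 0.03266 m/day.
Seepage velocity v = q / n_e = 0.03266 / 0.18 = 0.1814 m/day.
Travel time t = L / v = 1010 / 0.1814 = 5567 days = 15.24 years.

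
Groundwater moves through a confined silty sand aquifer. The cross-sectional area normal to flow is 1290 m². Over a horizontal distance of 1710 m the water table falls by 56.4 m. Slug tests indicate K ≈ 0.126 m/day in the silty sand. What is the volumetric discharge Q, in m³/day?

Hydraulic gradient i = Δh / L = 56.4 / 1710 = 0.03298.
Darcy's law: Q = K · A · i = 0.1260 × 1290 × 0.03298 = 5.361 m³/day.

5.36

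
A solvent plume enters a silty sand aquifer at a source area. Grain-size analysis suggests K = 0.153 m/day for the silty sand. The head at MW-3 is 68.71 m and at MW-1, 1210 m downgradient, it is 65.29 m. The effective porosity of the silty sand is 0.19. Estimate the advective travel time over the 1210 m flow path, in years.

1460

Hydraulic gradient i = (68.71 − 65.29) / 1210 = 3.42 / 1210 = 0.002826.
Darcy flux q = K · i = 0.1530 × 0.002826 = 0.0004324 m/day.
Seepage velocity v = q / n_e = 0.0004324 / 0.19 = 0.002276 m/day.
Travel time t = L / v = 1210 / 0.002276 = 5.316e+05 days = 1456 years.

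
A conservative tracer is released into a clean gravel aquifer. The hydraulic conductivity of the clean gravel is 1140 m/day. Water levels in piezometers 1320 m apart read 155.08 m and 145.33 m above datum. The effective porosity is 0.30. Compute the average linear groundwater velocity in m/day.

28.1

Hydraulic gradient i = (155.08 − 145.33) / 1320 = 9.75 / 1320 = 0.007386.
Darcy flux q = K · i = 1140 × 0.007386 = 8.420 m/day.
Seepage velocity v = q / n_e = 8.420 / 0.30 = 28.07 m/day.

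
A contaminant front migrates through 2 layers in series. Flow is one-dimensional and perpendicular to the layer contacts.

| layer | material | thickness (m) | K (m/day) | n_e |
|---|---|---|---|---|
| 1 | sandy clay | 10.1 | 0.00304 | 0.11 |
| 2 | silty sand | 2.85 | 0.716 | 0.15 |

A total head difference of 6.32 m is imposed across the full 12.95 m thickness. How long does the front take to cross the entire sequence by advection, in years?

2.22

With flow normal to the layers, continuity requires the same specific discharge q through every layer.
Σ(b_i/K_i) = 10.1/0.00304 + 2.85/0.716 = 3326 d.
q = Δh / Σ(b_i/K_i) = 6.32 / 3326 = 0.001900 m/day.
In each layer the seepage velocity is v_i = q/n_i, so the layer transit time is t_i = b_i·n_i / q:
  layer 1 (sandy clay): t_1 = 10.1 × 0.11 / 0.001900 = 584.7 d
  layer 2 (silty sand): t_2 = 2.85 × 0.15 / 0.001900 = 225.0 d
Total t = Σ t_i = 809.7 days = 2.217 years.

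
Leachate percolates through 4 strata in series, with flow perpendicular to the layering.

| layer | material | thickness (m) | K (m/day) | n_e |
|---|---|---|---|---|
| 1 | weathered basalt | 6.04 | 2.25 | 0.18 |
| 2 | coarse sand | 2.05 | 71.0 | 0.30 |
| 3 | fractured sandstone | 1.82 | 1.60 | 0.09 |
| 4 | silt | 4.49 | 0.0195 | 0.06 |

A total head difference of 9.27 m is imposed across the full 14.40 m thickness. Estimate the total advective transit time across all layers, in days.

With flow normal to the layers, continuity requires the same specific discharge q through every layer.
Σ(b_i/K_i) = 6.04/2.25 + 2.05/71.0 + 1.82/1.60 + 4.49/0.0195 = 234.1 d.
q = Δh / Σ(b_i/K_i) = 9.27 / 234.1 = 0.03960 m/day.
In each layer the seepage velocity is v_i = q/n_i, so the layer transit time is t_i = b_i·n_i / q:
  layer 1 (weathered basalt): t_1 = 6.04 × 0.18 / 0.03960 = 27.46 d
  layer 2 (coarse sand): t_2 = 2.05 × 0.30 / 0.03960 = 15.53 d
  layer 3 (fractured sandstone): t_3 = 1.82 × 0.09 / 0.03960 = 4.137 d
  layer 4 (silt): t_4 = 4.49 × 0.06 / 0.03960 = 6.804 d
Total t = Σ t_i = 53.93 days.

53.9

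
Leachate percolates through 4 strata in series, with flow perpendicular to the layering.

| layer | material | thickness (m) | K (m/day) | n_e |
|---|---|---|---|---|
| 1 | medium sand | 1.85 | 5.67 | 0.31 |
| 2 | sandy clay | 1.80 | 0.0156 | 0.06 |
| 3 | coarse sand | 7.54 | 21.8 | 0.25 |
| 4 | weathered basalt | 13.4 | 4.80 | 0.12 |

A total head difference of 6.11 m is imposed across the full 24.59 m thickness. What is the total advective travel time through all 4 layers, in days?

With flow normal to the layers, continuity requires the same specific discharge q through every layer.
Σ(b_i/K_i) = 1.85/5.67 + 1.80/0.0156 + 7.54/21.8 + 13.4/4.80 = 118.8 d.
q = Δh / Σ(b_i/K_i) = 6.11 / 118.8 = 0.05141 m/day.
In each layer the seepage velocity is v_i = q/n_i, so the layer transit time is t_i = b_i·n_i / q:
  layer 1 (medium sand): t_1 = 1.85 × 0.31 / 0.05141 = 11.16 d
  layer 2 (sandy clay): t_2 = 1.80 × 0.06 / 0.05141 = 2.101 d
  layer 3 (coarse sand): t_3 = 7.54 × 0.25 / 0.05141 = 36.67 d
  layer 4 (weathered basalt): t_4 = 13.4 × 0.12 / 0.05141 = 31.28 d
Total t = Σ t_i = 81.20 days.

81.2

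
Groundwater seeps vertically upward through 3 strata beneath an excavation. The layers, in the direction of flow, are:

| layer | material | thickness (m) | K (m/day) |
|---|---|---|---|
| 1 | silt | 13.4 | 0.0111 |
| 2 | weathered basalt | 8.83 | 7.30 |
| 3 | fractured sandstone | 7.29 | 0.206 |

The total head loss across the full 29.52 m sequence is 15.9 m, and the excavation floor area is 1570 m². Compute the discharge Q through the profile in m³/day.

Flow is perpendicular to layering, so the layers act in series and the equivalent K is the thickness-weighted harmonic mean.
Total thickness L = 13.4 + 8.83 + 7.29 = 29.52 m.
Σ(b_i/K_i) = 13.4/0.0111 + 8.83/7.30 + 7.29/0.206 = 1244 d.
K_eq = L / Σ(b_i/K_i) = 29.52 / 1244 = 0.02373 m/day.
Q = K_eq · A · (Δh/L) = 0.02373 × 1570 × (15.9/29.52) = 20.07 m³/day.

20.1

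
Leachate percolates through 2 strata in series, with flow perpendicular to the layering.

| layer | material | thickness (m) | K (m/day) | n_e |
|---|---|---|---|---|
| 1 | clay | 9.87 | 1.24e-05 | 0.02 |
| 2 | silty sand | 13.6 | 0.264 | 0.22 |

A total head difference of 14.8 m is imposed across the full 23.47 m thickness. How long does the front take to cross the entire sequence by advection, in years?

470

With flow normal to the layers, continuity requires the same specific discharge q through every layer.
Σ(b_i/K_i) = 9.87/1.24e-05 + 13.6/0.264 = 7.960e+05 d.
q = Δh / Σ(b_i/K_i) = 14.8 / 7.960e+05 = 1.859e-05 m/day.
In each layer the seepage velocity is v_i = q/n_i, so the layer transit time is t_i = b_i·n_i / q:
  layer 1 (clay): t_1 = 9.87 × 0.02 / 1.859e-05 = 10617 d
  layer 2 (silty sand): t_2 = 13.6 × 0.22 / 1.859e-05 = 1.609e+05 d
Total t = Σ t_i = 1.715e+05 days = 469.7 years.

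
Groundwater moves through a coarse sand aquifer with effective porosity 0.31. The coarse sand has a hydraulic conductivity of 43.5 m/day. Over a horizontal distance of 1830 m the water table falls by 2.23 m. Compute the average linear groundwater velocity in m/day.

Hydraulic gradient i = Δh / L = 2.23 / 1830 = 0.001219.
Darcy flux q = K · i = 43.50 × 0.001219 = 0.05301 m/day.
Seepage velocity v = q / n_e = 0.05301 / 0.31 = 0.1710 m/day.

0.171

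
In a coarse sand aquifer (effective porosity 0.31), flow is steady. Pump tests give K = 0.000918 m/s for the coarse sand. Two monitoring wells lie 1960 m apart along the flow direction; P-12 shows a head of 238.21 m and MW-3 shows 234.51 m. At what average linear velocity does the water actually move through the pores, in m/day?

0.483

Convert K: 0.000918 m/s × 86400 = 79.32 m/day.
Hydraulic gradient i = (238.21 − 234.51) / 1960 = 3.7 / 1960 = 0.001888.
Darcy flux q = K · i = 79.32 × 0.001888 = 0.1497 m/day.
Seepage velocity v = q / n_e = 0.1497 / 0.31 = 0.4830 m/day.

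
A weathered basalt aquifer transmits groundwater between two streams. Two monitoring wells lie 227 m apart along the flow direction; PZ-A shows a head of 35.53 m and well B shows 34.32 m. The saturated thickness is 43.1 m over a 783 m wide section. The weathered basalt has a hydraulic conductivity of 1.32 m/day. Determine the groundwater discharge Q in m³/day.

Cross-sectional area A = 783 × 43.1 = 33747 m².
Hydraulic gradient i = (35.53 − 34.32) / 227 = 1.21 / 227 = 0.005330.
Darcy's law: Q = K · A · i = 1.320 × 33747 × 0.005330 = 237.5 m³/day.

237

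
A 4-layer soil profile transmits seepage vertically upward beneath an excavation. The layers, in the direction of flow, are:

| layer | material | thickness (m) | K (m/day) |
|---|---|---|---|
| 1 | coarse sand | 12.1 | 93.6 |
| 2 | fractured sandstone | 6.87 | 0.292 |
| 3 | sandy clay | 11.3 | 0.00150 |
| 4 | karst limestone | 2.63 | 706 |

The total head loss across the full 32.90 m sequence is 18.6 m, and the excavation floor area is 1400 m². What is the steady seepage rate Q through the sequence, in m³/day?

3.45

Flow is perpendicular to layering, so the layers act in series and the equivalent K is the thickness-weighted harmonic mean.
Total thickness L = 12.1 + 6.87 + 11.3 + 2.63 = 32.90 m.
Σ(b_i/K_i) = 12.1/93.6 + 6.87/0.292 + 11.3/0.00150 + 2.63/706 = 7557 d.
K_eq = L / Σ(b_i/K_i) = 32.90 / 7557 = 0.004354 m/day.
Q = K_eq · A · (Δh/L) = 0.004354 × 1400 × (18.6/32.90) = 3.446 m³/day.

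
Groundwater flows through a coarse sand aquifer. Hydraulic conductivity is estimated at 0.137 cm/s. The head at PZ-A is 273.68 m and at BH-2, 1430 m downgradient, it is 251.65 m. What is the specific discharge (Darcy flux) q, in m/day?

Convert K: 0.137 cm/s × 864 = 118.4 m/day.
Hydraulic gradient i = (273.68 − 251.65) / 1430 = 22.03 / 1430 = 0.01541.
Specific discharge q = K · i = 118.4 × 0.01541 = 1.824 m/day.

1.82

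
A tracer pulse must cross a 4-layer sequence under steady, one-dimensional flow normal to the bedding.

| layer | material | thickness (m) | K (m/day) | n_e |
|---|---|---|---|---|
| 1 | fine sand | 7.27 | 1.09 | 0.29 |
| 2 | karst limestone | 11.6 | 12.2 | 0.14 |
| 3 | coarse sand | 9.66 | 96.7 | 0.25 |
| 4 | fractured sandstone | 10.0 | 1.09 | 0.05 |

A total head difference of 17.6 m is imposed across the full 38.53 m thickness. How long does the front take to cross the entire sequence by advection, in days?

With flow normal to the layers, continuity requires the same specific discharge q through every layer.
Σ(b_i/K_i) = 7.27/1.09 + 11.6/12.2 + 9.66/96.7 + 10.0/1.09 = 16.89 d.
q = Δh / Σ(b_i/K_i) = 17.6 / 16.89 = 1.042 m/day.
In each layer the seepage velocity is v_i = q/n_i, so the layer transit time is t_i = b_i·n_i / q:
  layer 1 (fine sand): t_1 = 7.27 × 0.29 / 1.042 = 2.024 d
  layer 2 (karst limestone): t_2 = 11.6 × 0.14 / 1.042 = 1.559 d
  layer 3 (coarse sand): t_3 = 9.66 × 0.25 / 1.042 = 2.318 d
  layer 4 (fractured sandstone): t_4 = 10.0 × 0.05 / 1.042 = 0.4800 d
Total t = Σ t_i = 6.381 days.

6.38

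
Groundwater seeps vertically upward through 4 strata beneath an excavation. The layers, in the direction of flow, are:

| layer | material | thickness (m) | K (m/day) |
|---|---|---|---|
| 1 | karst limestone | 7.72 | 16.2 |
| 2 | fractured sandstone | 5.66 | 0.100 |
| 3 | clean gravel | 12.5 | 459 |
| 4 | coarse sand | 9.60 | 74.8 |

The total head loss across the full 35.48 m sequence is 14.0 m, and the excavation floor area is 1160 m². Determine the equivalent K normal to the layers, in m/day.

Flow is perpendicular to layering, so the layers act in series and the equivalent K is the thickness-weighted harmonic mean.
Total thickness L = 7.72 + 5.66 + 12.5 + 9.60 = 35.48 m.
Σ(b_i/K_i) = 7.72/16.2 + 5.66/0.100 + 12.5/459 + 9.60/74.8 = 57.23 d.
K_eq = L / Σ(b_i/K_i) = 35.48 / 57.23 = 0.6199 m/day.

0.620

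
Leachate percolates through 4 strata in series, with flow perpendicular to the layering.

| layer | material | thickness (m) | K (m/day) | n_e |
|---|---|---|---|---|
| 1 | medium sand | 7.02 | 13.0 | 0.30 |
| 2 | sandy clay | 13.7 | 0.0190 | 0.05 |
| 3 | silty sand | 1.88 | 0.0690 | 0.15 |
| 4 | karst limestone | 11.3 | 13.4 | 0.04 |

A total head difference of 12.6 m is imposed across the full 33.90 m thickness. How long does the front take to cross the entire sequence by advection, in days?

210

With flow normal to the layers, continuity requires the same specific discharge q through every layer.
Σ(b_i/K_i) = 7.02/13.0 + 13.7/0.0190 + 1.88/0.0690 + 11.3/13.4 = 749.7 d.
q = Δh / Σ(b_i/K_i) = 12.6 / 749.7 = 0.01681 m/day.
In each layer the seepage velocity is v_i = q/n_i, so the layer transit time is t_i = b_i·n_i / q:
  layer 1 (medium sand): t_1 = 7.02 × 0.30 / 0.01681 = 125.3 d
  layer 2 (sandy clay): t_2 = 13.7 × 0.05 / 0.01681 = 40.76 d
  layer 3 (silty sand): t_3 = 1.88 × 0.15 / 0.01681 = 16.78 d
  layer 4 (karst limestone): t_4 = 11.3 × 0.04 / 0.01681 = 26.89 d
Total t = Σ t_i = 209.7 days.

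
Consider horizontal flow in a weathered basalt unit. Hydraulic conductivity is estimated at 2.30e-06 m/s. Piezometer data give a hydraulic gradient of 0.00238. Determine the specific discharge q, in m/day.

0.000473

Convert K: 2.30e-06 m/s × 86400 = 0.1987 m/day.
Hydraulic gradient i = 0.00238.
Specific discharge q = K · i = 0.1987 × 0.002380 = 0.0004730 m/day.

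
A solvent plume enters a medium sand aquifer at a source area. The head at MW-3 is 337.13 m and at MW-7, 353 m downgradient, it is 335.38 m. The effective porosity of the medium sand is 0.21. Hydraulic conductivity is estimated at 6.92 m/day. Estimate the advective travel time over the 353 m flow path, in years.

Hydraulic gradient i = (337.13 − 335.38) / 353 = 1.75 / 353 = 0.004958.
Darcy flux q = K · i = 6.920 × 0.004958 = 0.03431 m/day.
Seepage velocity v = q / n_e = 0.03431 / 0.21 = 0.1634 m/day.
Travel time t = L / v = 353 / 0.1634 = 2161 days = 5.916 years.

5.92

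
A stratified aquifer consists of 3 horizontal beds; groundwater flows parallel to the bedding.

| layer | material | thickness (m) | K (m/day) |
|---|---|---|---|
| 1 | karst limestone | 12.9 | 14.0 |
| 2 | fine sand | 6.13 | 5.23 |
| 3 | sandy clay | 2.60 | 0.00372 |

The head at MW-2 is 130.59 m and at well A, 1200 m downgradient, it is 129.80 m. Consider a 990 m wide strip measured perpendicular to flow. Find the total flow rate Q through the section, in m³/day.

Flow is parallel to layering, so each bed carries its own Darcy discharge and the transmissivities add.
Σ(K_i·b_i) = 14.0×12.9 + 5.23×6.13 + 0.00372×2.60 = 212.7 m²/day.
Hydraulic gradient i = (130.59 − 129.80) / 1200 = 0.79 / 1200 = 0.0006583.
Q = Σ(K_i·b_i) · W · i = 212.7 × 990 × 0.0006583 = 138.6 m³/day.

139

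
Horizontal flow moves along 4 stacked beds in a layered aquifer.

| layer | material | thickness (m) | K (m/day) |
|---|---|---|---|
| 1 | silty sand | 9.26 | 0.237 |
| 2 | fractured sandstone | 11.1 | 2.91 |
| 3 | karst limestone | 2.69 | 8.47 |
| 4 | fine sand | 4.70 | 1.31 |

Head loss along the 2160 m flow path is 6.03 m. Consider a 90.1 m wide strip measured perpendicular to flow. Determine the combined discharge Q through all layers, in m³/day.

Flow is parallel to layering, so each bed carries its own Darcy discharge and the transmissivities add.
Σ(K_i·b_i) = 0.237×9.26 + 2.91×11.1 + 8.47×2.69 + 1.31×4.70 = 63.44 m²/day.
Hydraulic gradient i = Δh / L = 6.03 / 2160 = 0.002792.
Q = Σ(K_i·b_i) · W · i = 63.44 × 90.1 × 0.002792 = 15.96 m³/day.

16.0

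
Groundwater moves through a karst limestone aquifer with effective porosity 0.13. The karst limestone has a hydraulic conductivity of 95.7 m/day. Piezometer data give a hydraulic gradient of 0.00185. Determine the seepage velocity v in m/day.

Hydraulic gradient i = 0.00185.
Darcy flux q = K · i = 95.70 × 0.001850 = 0.1770 m/day.
Seepage velocity v = q / n_e = 0.1770 / 0.13 = 1.362 m/day.

1.36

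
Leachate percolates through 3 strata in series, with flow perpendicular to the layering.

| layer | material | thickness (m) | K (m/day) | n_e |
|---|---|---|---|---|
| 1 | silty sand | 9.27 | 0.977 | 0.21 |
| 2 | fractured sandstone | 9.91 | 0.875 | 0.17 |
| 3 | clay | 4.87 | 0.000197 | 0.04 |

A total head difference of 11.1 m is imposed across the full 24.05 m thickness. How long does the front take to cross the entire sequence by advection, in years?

With flow normal to the layers, continuity requires the same specific discharge q through every layer.
Σ(b_i/K_i) = 9.27/0.977 + 9.91/0.875 + 4.87/0.000197 = 24742 d.
q = Δh / Σ(b_i/K_i) = 11.1 / 24742 = 0.0004486 m/day.
In each layer the seepage velocity is v_i = q/n_i, so the layer transit time is t_i = b_i·n_i / q:
  layer 1 (silty sand): t_1 = 9.27 × 0.21 / 0.0004486 = 4339 d
  layer 2 (fractured sandstone): t_2 = 9.91 × 0.17 / 0.0004486 = 3755 d
  layer 3 (clay): t_3 = 4.87 × 0.04 / 0.0004486 = 434.2 d
Total t = Σ t_i = 8529 days = 23.35 years.

23.3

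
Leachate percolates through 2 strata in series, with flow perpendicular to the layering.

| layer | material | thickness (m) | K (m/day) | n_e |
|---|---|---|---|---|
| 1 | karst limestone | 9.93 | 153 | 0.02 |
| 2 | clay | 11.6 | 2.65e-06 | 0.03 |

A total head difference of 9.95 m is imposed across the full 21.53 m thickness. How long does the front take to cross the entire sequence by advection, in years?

658

With flow normal to the layers, continuity requires the same specific discharge q through every layer.
Σ(b_i/K_i) = 9.93/153 + 11.6/2.65e-06 = 4.377e+06 d.
q = Δh / Σ(b_i/K_i) = 9.95 / 4.377e+06 = 2.273e-06 m/day.
In each layer the seepage velocity is v_i = q/n_i, so the layer transit time is t_i = b_i·n_i / q:
  layer 1 (karst limestone): t_1 = 9.93 × 0.02 / 2.273e-06 = 87371 d
  layer 2 (clay): t_2 = 11.6 × 0.03 / 2.273e-06 = 1.531e+05 d
Total t = Σ t_i = 2.405e+05 days = 658.4 years.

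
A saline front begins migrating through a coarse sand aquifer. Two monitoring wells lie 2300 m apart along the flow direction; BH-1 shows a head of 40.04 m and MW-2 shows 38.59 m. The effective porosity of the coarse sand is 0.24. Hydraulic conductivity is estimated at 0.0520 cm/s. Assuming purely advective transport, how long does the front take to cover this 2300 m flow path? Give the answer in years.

53.4

Convert K: 0.0520 cm/s × 864 = 44.93 m/day.
Hydraulic gradient i = (40.04 − 38.59) / 2300 = 1.45 / 2300 = 0.0006304.
Darcy flux q = K · i = 44.93 × 0.0006304 = 0.02832 m/day.
Seepage velocity v = q / n_e = 0.02832 / 0.24 = 0.1180 m/day.
Travel time t = L / v = 2300 / 0.1180 = 19489 days = 53.36 years.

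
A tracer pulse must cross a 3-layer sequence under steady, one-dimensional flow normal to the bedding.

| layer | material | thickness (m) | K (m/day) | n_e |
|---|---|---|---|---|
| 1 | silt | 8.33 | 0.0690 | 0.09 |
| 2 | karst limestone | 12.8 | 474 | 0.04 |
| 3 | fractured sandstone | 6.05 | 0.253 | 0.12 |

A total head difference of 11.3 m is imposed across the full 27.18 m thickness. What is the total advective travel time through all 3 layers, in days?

25.4

With flow normal to the layers, continuity requires the same specific discharge q through every layer.
Σ(b_i/K_i) = 8.33/0.0690 + 12.8/474 + 6.05/0.253 = 144.7 d.
q = Δh / Σ(b_i/K_i) = 11.3 / 144.7 = 0.07811 m/day.
In each layer the seepage velocity is v_i = q/n_i, so the layer transit time is t_i = b_i·n_i / q:
  layer 1 (silt): t_1 = 8.33 × 0.09 / 0.07811 = 9.598 d
  layer 2 (karst limestone): t_2 = 12.8 × 0.04 / 0.07811 = 6.555 d
  layer 3 (fractured sandstone): t_3 = 6.05 × 0.12 / 0.07811 = 9.294 d
Total t = Σ t_i = 25.45 days.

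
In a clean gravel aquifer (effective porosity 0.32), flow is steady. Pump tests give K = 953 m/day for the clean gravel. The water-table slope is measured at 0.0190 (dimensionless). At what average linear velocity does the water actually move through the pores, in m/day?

56.6

Hydraulic gradient i = 0.0190.
Darcy flux q = K · i = 953.0 × 0.01900 = 18.11 m/day.
Seepage velocity v = q / n_e = 18.11 / 0.32 = 56.58 m/day.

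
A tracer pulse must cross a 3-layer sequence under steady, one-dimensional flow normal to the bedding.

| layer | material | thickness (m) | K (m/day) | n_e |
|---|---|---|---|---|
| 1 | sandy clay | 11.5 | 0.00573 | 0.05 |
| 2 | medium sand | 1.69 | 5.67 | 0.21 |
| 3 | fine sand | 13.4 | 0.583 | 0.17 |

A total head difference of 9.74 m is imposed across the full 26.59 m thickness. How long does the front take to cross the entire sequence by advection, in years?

With flow normal to the layers, continuity requires the same specific discharge q through every layer.
Σ(b_i/K_i) = 11.5/0.00573 + 1.69/5.67 + 13.4/0.583 = 2030 d.
q = Δh / Σ(b_i/K_i) = 9.74 / 2030 = 0.004797 m/day.
In each layer the seepage velocity is v_i = q/n_i, so the layer transit time is t_i = b_i·n_i / q:
  layer 1 (sandy clay): t_1 = 11.5 × 0.05 / 0.004797 = 119.9 d
  layer 2 (medium sand): t_2 = 1.69 × 0.21 / 0.004797 = 73.98 d
  layer 3 (fine sand): t_3 = 13.4 × 0.17 / 0.004797 = 474.8 d
Total t = Σ t_i = 668.7 days = 1.831 years.

1.83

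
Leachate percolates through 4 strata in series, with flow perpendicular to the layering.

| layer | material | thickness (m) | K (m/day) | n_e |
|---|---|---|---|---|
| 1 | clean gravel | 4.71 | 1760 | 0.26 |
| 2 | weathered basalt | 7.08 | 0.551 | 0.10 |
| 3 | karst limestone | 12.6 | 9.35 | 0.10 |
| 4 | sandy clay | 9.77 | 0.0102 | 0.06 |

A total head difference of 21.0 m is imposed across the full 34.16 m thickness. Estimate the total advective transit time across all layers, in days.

175

With flow normal to the layers, continuity requires the same specific discharge q through every layer.
Σ(b_i/K_i) = 4.71/1760 + 7.08/0.551 + 12.6/9.35 + 9.77/0.0102 = 972.0 d.
q = Δh / Σ(b_i/K_i) = 21.0 / 972.0 = 0.02160 m/day.
In each layer the seepage velocity is v_i = q/n_i, so the layer transit time is t_i = b_i·n_i / q:
  layer 1 (clean gravel): t_1 = 4.71 × 0.26 / 0.02160 = 56.68 d
  layer 2 (weathered basalt): t_2 = 7.08 × 0.10 / 0.02160 = 32.77 d
  layer 3 (karst limestone): t_3 = 12.6 × 0.10 / 0.02160 = 58.32 d
  layer 4 (sandy clay): t_4 = 9.77 × 0.06 / 0.02160 = 27.13 d
Total t = Σ t_i = 174.9 days.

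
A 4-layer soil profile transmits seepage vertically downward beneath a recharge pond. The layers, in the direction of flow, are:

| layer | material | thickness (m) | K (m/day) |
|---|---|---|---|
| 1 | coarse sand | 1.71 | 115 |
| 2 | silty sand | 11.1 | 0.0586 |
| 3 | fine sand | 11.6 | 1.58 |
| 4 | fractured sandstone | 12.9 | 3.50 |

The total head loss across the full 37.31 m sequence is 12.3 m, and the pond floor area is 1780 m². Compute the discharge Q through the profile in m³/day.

Flow is perpendicular to layering, so the layers act in series and the equivalent K is the thickness-weighted harmonic mean.
Total thickness L = 1.71 + 11.1 + 11.6 + 12.9 = 37.31 m.
Σ(b_i/K_i) = 1.71/115 + 11.1/0.0586 + 11.6/1.58 + 12.9/3.50 = 200.5 d.
K_eq = L / Σ(b_i/K_i) = 37.31 / 200.5 = 0.1861 m/day.
Q = K_eq · A · (Δh/L) = 0.1861 × 1780 × (12.3/37.31) = 109.2 m³/day.

109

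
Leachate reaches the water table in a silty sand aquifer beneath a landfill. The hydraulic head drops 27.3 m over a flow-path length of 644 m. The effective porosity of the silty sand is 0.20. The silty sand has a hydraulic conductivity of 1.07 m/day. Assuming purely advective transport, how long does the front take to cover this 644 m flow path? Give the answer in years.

Hydraulic gradient i = Δh / L = 27.3 / 644 = 0.04239.
Darcy flux q = K · i = 1.070 × 0.04239 = 0.04536 m/day.
Seepage velocity v = q / n_e = 0.04536 / 0.20 = 0.2268 m/day.
Travel time t = L / v = 644 / 0.2268 = 2840 days = 7.774 years.

7.77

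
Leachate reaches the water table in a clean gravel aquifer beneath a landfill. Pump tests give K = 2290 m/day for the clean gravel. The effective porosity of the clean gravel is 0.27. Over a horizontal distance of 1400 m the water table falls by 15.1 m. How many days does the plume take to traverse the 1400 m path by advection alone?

15.3

Hydraulic gradient i = Δh / L = 15.1 / 1400 = 0.01079.
Darcy flux q = K · i = 2290 × 0.01079 = 24.70 m/day.
Seepage velocity v = q / n_e = 24.70 / 0.27 = 91.48 m/day.
Travel time t = L / v = 1400 / 91.48 = 15.30 days.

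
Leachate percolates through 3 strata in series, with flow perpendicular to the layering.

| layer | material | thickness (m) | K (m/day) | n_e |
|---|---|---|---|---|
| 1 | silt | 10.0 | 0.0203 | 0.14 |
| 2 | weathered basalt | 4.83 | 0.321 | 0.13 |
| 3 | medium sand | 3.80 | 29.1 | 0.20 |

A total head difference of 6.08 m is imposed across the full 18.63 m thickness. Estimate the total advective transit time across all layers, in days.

With flow normal to the layers, continuity requires the same specific discharge q through every layer.
Σ(b_i/K_i) = 10.0/0.0203 + 4.83/0.321 + 3.80/29.1 = 507.8 d.
q = Δh / Σ(b_i/K_i) = 6.08 / 507.8 = 0.01197 m/day.
In each layer the seepage velocity is v_i = q/n_i, so the layer transit time is t_i = b_i·n_i / q:
  layer 1 (silt): t_1 = 10.0 × 0.14 / 0.01197 = 116.9 d
  layer 2 (weathered basalt): t_2 = 4.83 × 0.13 / 0.01197 = 52.44 d
  layer 3 (medium sand): t_3 = 3.80 × 0.20 / 0.01197 = 63.47 d
Total t = Σ t_i = 232.8 days.

233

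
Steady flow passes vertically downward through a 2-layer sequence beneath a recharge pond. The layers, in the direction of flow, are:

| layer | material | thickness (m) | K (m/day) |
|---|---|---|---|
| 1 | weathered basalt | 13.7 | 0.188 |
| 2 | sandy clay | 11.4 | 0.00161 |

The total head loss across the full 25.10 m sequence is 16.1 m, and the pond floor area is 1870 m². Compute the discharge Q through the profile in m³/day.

Flow is perpendicular to layering, so the layers act in series and the equivalent K is the thickness-weighted harmonic mean.
Total thickness L = 13.7 + 11.4 = 25.10 m.
Σ(b_i/K_i) = 13.7/0.188 + 11.4/0.00161 = 7154 d.
K_eq = L / Σ(b_i/K_i) = 25.10 / 7154 = 0.003509 m/day.
Q = K_eq · A · (Δh/L) = 0.003509 × 1870 × (16.1/25.10) = 4.209 m³/day.

4.21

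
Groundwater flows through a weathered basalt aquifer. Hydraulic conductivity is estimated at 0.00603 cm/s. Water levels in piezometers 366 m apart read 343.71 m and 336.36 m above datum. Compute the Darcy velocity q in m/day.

Convert K: 0.00603 cm/s × 864 = 5.210 m/day.
Hydraulic gradient i = (343.71 − 336.36) / 366 = 7.35 / 366 = 0.02008.
Specific discharge q = K · i = 5.210 × 0.02008 = 0.1046 m/day.

0.105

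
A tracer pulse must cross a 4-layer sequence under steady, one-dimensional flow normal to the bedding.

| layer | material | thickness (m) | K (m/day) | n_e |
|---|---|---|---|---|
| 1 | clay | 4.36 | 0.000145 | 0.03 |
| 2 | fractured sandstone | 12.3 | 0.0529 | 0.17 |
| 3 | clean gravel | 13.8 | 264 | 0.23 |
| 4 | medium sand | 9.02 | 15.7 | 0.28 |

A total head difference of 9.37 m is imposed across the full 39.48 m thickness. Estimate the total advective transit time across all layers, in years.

With flow normal to the layers, continuity requires the same specific discharge q through every layer.
Σ(b_i/K_i) = 4.36/0.000145 + 12.3/0.0529 + 13.8/264 + 9.02/15.7 = 30302 d.
q = Δh / Σ(b_i/K_i) = 9.37 / 30302 = 0.0003092 m/day.
In each layer the seepage velocity is v_i = q/n_i, so the layer transit time is t_i = b_i·n_i / q:
  layer 1 (clay): t_1 = 4.36 × 0.03 / 0.0003092 = 423.0 d
  layer 2 (fractured sandstone): t_2 = 12.3 × 0.17 / 0.0003092 = 6762 d
  layer 3 (clean gravel): t_3 = 13.8 × 0.23 / 0.0003092 = 10265 d
  layer 4 (medium sand): t_4 = 9.02 × 0.28 / 0.0003092 = 8168 d
Total t = Σ t_i = 25617 days = 70.14 years.

70.1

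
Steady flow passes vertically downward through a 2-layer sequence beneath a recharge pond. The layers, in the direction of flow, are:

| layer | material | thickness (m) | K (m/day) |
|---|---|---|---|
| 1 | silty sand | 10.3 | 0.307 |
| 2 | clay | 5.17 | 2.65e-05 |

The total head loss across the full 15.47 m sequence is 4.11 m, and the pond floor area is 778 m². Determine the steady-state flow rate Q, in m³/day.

0.0164

Flow is perpendicular to layering, so the layers act in series and the equivalent K is the thickness-weighted harmonic mean.
Total thickness L = 10.3 + 5.17 = 15.47 m.
Σ(b_i/K_i) = 10.3/0.307 + 5.17/2.65e-05 = 1.951e+05 d.
K_eq = L / Σ(b_i/K_i) = 15.47 / 1.951e+05 = 7.928e-05 m/day.
Q = K_eq · A · (Δh/L) = 7.928e-05 × 778 × (4.11/15.47) = 0.01639 m³/day.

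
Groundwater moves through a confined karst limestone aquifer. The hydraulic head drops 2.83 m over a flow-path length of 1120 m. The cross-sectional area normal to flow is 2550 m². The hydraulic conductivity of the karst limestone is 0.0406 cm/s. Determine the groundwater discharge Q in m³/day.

226

Convert K: 0.0406 cm/s × 864 = 35.08 m/day.
Hydraulic gradient i = Δh / L = 2.83 / 1120 = 0.002527.
Darcy's law: Q = K · A · i = 35.08 × 2550 × 0.002527 = 226.0 m³/day.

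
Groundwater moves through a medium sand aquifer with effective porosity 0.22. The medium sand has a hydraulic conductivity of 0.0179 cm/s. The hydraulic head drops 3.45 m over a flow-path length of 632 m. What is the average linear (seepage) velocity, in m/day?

0.384

Convert K: 0.0179 cm/s × 864 = 15.47 m/day.
Hydraulic gradient i = Δh / L = 3.45 / 632 = 0.005459.
Darcy flux q = K · i = 15.47 × 0.005459 = 0.08442 m/day.
Seepage velocity v = q / n_e = 0.08442 / 0.22 = 0.3837 m/day.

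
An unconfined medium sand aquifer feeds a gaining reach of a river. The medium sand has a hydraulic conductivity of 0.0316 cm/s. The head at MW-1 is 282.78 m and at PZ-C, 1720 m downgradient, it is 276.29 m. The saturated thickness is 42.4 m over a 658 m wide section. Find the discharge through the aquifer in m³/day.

2870

Convert K: 0.0316 cm/s × 864 = 27.30 m/day.
Cross-sectional area A = 658 × 42.4 = 27899 m².
Hydraulic gradient i = (282.78 − 276.29) / 1720 = 6.49 / 1720 = 0.003773.
Darcy's law: Q = K · A · i = 27.30 × 27899 × 0.003773 = 2874 m³/day.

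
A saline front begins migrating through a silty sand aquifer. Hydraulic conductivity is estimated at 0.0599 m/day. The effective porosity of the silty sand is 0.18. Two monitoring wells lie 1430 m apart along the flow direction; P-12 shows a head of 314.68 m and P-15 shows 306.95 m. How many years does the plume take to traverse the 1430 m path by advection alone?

Hydraulic gradient i = (314.68 − 306.95) / 1430 = 7.73 / 1430 = 0.005406.
Darcy flux q = K · i = 0.05990 × 0.005406 = 0.0003238 m/day.
Seepage velocity v = q / n_e = 0.0003238 / 0.18 = 0.001799 m/day.
Travel time t = L / v = 1430 / 0.001799 = 7.949e+05 days = 2176 years.

2180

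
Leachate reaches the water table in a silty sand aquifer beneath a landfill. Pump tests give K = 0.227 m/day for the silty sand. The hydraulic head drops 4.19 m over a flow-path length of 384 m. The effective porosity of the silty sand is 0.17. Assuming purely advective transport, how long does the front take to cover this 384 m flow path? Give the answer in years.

72.2

Hydraulic gradient i = Δh / L = 4.19 / 384 = 0.01091.
Darcy flux q = K · i = 0.2270 × 0.01091 = 0.002477 m/day.
Seepage velocity v = q / n_e = 0.002477 / 0.17 = 0.01457 m/day.
Travel time t = L / v = 384 / 0.01457 = 26356 days = 72.16 years.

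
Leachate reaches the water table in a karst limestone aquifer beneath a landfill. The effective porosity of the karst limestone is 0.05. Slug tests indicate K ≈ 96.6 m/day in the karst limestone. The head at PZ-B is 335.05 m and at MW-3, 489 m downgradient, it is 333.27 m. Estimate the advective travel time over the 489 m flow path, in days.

69.5

Hydraulic gradient i = (335.05 − 333.27) / 489 = 1.78 / 489 = 0.003640.
Darcy flux q = K · i = 96.60 × 0.003640 = 0.3516 m/day.
Seepage velocity v = q / n_e = 0.3516 / 0.05 = 7.033 m/day.
Travel time t = L / v = 489 / 7.033 = 69.53 days.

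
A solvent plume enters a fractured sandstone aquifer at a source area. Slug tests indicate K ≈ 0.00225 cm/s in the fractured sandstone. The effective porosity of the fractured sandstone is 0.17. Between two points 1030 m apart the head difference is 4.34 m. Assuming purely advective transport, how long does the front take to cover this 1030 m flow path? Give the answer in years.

Convert K: 0.00225 cm/s × 864 = 1.944 m/day.
Hydraulic gradient i = Δh / L = 4.34 / 1030 = 0.004214.
Darcy flux q = K · i = 1.944 × 0.004214 = 0.008191 m/day.
Seepage velocity v = q / n_e = 0.008191 / 0.17 = 0.04818 m/day.
Travel time t = L / v = 1030 / 0.04818 = 21377 days = 58.53 years.

58.5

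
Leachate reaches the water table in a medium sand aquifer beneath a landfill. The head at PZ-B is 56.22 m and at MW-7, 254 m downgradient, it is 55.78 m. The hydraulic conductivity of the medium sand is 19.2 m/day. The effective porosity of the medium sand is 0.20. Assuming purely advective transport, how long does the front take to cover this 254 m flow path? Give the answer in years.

4.18

Hydraulic gradient i = (56.22 − 55.78) / 254 = 0.44 / 254 = 0.001732.
Darcy flux q = K · i = 19.20 × 0.001732 = 0.03326 m/day.
Seepage velocity v = q / n_e = 0.03326 / 0.20 = 0.1663 m/day.
Travel time t = L / v = 254 / 0.1663 = 1527 days = 4.182 years.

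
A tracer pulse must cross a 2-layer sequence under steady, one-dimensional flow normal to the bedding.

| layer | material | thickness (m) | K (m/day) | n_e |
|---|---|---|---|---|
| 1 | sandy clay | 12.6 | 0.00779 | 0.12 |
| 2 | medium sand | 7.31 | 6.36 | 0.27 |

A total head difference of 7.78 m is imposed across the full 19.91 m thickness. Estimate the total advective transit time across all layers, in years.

With flow normal to the layers, continuity requires the same specific discharge q through every layer.
Σ(b_i/K_i) = 12.6/0.00779 + 7.31/6.36 = 1619 d.
q = Δh / Σ(b_i/K_i) = 7.78 / 1619 = 0.004807 m/day.
In each layer the seepage velocity is v_i = q/n_i, so the layer transit time is t_i = b_i·n_i / q:
  layer 1 (sandy clay): t_1 = 12.6 × 0.12 / 0.004807 = 314.6 d
  layer 2 (medium sand): t_2 = 7.31 × 0.27 / 0.004807 = 410.6 d
Total t = Σ t_i = 725.2 days = 1.985 years.

1.99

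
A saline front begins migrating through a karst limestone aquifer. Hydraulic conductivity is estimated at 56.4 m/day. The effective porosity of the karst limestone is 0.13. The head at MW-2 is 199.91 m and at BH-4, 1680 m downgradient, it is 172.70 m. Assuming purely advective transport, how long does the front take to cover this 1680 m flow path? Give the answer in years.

Hydraulic gradient i = (199.91 − 172.70) / 1680 = 27.21 / 1680 = 0.01620.
Darcy flux q = K · i = 56.40 × 0.01620 = 0.9135 m/day.
Seepage velocity v = q / n_e = 0.9135 / 0.13 = 7.027 m/day.
Travel time t = L / v = 1680 / 7.027 = 239.1 days = 0.6546 years.

0.655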